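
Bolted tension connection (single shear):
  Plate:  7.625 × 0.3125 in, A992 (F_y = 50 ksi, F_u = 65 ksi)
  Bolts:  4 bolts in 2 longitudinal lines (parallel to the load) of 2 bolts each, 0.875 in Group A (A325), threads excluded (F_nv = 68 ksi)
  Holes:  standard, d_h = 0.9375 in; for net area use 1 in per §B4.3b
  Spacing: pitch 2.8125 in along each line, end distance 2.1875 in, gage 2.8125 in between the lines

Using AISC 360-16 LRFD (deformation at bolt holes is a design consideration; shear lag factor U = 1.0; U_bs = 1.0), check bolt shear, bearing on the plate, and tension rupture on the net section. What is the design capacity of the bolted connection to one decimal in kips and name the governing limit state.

85.7 kips (net-section rupture governs)

Bolt shear: A_b = π(0.875)²/4 = 0.60132 in². φR_n = 0.75 × 68 × 0.60132 × 4 × 1 = 122.7 kips.
Bearing (0.3125 in plate, F_u = 65 ksi): end bolts L_c = 2.1875 − 0.9375/2 = 1.71875, R_n = min(1.2×1.71875×0.3125×65, 2.4×0.875×0.3125×65) = 41.895 kips/bolt; interior L_c = 2.8125 − 0.9375 = 1.875, R_n = 42.656 kips/bolt. φR_n = 0.75 × (2×41.895 + 2×42.656) = 126.8 kips.
Tension rupture (net): A_n = (7.625 − 2×1)×0.3125 = 1.7578 in² (U = 1.0, A_e = A_n). φR_n = 0.75 × 65 × 1.7578 = 85.7 kips.
Governing: min(122.7, 126.8, 85.7) = 85.7 kips → net-section rupture.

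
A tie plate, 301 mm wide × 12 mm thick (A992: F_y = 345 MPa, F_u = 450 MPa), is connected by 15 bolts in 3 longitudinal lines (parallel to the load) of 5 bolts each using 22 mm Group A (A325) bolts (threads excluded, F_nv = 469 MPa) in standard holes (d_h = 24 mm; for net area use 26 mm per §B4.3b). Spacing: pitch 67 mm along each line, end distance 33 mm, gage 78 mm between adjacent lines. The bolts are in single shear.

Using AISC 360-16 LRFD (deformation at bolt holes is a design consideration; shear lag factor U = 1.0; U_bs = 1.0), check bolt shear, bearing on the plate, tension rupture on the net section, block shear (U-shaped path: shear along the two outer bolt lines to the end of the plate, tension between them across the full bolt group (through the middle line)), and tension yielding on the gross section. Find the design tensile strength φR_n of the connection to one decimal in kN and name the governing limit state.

Bolt shear: A_b = π(22)²/4 = 380.13 mm². φR_n = 0.75 × 469 × 380.13 × 15 × 1 = 2005.7 kN.
Bearing (12 mm plate, F_u = 450 MPa): end bolts L_c = 33 − 24/2 = 21, R_n = min(1.2×21×12×450, 2.4×22×12×450) = 136.08 kN/bolt; interior L_c = 67 − 24 = 43, R_n = 278.64 kN/bolt. φR_n = 0.75 × (3×136.08 + 12×278.64) = 2813.9 kN.
Tension rupture (net): A_n = (301 − 3×26)×12 = 2676 mm² (U = 1.0, A_e = A_n). φR_n = 0.75 × 450 × 2676 = 903.2 kN.
Block shear: shear path 2×[33+4×67] = 2×301 mm, A_gv = 7224, A_nv = 2×(301 − 4.5×26)×12 = 4416 mm²; tension across gage: (156 − 2×26)×12 = 1248 mm². R_n = min(0.6×450×4416, 0.6×345×7224) + 1.0×450×1248 = min(1192.3, 1495.4) + 561.6 = 1753.9 kN. φR_n = 0.75 × 1753.9 = 1315.4 kN.
Tension yield (gross): A_g = 301×12 = 3612 mm². φR_n = 0.90 × 345 × 3612 = 1121.5 kN.
Governing: min(2005.7, 2813.9, 903.2, 1315.4, 1121.5) = 903.2 kN → net-section rupture.

903.2 kN (net-section rupture governs)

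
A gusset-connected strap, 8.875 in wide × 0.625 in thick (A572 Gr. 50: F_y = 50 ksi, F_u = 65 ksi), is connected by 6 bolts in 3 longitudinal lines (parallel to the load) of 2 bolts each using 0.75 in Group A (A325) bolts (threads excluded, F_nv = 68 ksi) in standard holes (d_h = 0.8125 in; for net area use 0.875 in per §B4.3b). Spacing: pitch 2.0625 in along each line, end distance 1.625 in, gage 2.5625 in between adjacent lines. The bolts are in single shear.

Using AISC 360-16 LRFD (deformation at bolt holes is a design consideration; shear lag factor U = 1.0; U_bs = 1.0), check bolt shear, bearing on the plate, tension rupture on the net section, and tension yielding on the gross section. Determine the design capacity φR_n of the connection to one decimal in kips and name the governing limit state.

Bolt shear: A_b = π(0.75)²/4 = 0.44179 in². φR_n = 0.75 × 68 × 0.44179 × 6 × 1 = 135.2 kips.
Bearing (0.625 in plate, F_u = 65 ksi): end bolts L_c = 1.625 − 0.8125/2 = 1.21875, R_n = min(1.2×1.21875×0.625×65, 2.4×0.75×0.625×65) = 59.414 kips/bolt; interior L_c = 2.0625 − 0.8125 = 1.25, R_n = 60.938 kips/bolt. φR_n = 0.75 × (3×59.414 + 3×60.938) = 270.8 kips.
Tension rupture (net): A_n = (8.875 − 3×0.875)×0.625 = 3.9063 in² (U = 1.0, A_e = A_n). φR_n = 0.75 × 65 × 3.9063 = 190.4 kips.
Tension yield (gross): A_g = 8.875×0.625 = 5.5469 in². φR_n = 0.90 × 50 × 5.5469 = 249.6 kips.
Governing: min(135.2, 270.8, 190.4, 249.6) = 135.2 kips → bolt shear.

135.2 kips (bolt shear governs)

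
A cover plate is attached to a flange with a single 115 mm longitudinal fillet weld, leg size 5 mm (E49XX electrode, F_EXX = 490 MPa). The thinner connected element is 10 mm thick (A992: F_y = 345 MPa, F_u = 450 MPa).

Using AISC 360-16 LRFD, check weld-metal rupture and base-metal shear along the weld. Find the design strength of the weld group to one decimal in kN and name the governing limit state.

Weld metal: throat = 0.707×5 = 3.535 mm, L = 115 mm. φR_n = 0.75 × 0.6 × 490 × 3.535 × 115 = 89.6 kN.
Base metal shear (10 mm plate): yield φR_n = 1.0×0.6×345×10×115 = 238.1 kN; rupture φR_n = 0.75×0.6×450×10×115 = 232.9 kN; take 232.9 kN (rupture).
Governing: min(89.6, 232.9) = 89.6 kN → weld metal.

89.6 kN (weld metal governs)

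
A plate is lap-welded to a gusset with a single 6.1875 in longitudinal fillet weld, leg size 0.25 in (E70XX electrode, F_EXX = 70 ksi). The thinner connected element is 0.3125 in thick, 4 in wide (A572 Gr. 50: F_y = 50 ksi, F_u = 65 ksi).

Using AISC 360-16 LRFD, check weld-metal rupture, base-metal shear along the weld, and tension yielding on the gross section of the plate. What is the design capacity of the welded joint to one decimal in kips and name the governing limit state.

Weld metal: throat = 0.707×0.25 = 0.17675 in, L = 6.1875 in. φR_n = 0.75 × 0.6 × 70 × 0.17675 × 6.1875 = 34.4 kips.
Base metal shear (0.3125 in plate): yield φR_n = 1.0×0.6×50×0.3125×6.1875 = 58.0 kips; rupture φR_n = 0.75×0.6×65×0.3125×6.1875 = 56.6 kips; take 56.6 kips (rupture).
Tension yield (gross): A_g = 4×0.3125 = 1.25 in². φR_n = 0.90 × 50 × 1.25 = 56.3 kips.
Governing: min(34.4, 56.6, 56.3) = 34.4 kips → weld metal.

34.4 kips (weld metal governs)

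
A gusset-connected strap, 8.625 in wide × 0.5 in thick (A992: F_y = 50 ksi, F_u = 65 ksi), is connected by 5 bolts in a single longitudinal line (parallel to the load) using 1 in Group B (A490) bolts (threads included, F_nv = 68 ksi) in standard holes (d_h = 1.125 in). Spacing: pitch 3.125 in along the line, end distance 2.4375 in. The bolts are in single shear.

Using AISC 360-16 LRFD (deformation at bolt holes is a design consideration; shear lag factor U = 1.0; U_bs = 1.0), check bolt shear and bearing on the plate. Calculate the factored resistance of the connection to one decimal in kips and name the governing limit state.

Bolt shear: A_b = π(1)²/4 = 0.7854 in². φR_n = 0.75 × 68 × 0.7854 × 5 × 1 = 200.3 kips.
Bearing (0.5 in plate, F_u = 65 ksi): end bolts L_c = 2.4375 − 1.125/2 = 1.875, R_n = min(1.2×1.875×0.5×65, 2.4×1×0.5×65) = 73.125 kips/bolt; interior L_c = 3.125 − 1.125 = 2, R_n = 78 kips/bolt. φR_n = 0.75 × (1×73.125 + 4×78) = 288.8 kips.
Governing: min(200.3, 288.8) = 200.3 kips → bolt shear.

200.3 kips (bolt shear governs)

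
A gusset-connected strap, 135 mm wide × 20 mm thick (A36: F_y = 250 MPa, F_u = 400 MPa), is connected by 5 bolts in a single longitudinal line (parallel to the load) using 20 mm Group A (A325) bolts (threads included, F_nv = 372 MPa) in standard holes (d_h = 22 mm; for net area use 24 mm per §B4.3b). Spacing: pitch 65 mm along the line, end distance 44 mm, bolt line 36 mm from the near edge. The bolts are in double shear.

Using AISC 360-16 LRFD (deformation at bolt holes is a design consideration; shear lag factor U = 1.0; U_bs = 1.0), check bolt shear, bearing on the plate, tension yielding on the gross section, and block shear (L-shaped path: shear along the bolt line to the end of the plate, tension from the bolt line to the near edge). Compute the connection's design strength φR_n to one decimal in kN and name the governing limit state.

607.5 kN (gross-section yield governs)

Bolt shear: A_b = π(20)²/4 = 314.16 mm². φR_n = 0.75 × 372 × 314.16 × 5 × 2 = 876.5 kN.
Bearing (20 mm plate, F_u = 400 MPa): end bolts L_c = 44 − 22/2 = 33, R_n = min(1.2×33×20×400, 2.4×20×20×400) = 316.8 kN/bolt; interior L_c = 65 − 22 = 43, R_n = 384 kN/bolt. φR_n = 0.75 × (1×316.8 + 4×384) = 1389.6 kN.
Tension yield (gross): A_g = 135×20 = 2700 mm². φR_n = 0.90 × 250 × 2700 = 607.5 kN.
Block shear: shear path 1×[44+4×65] = 1×304 mm, A_gv = 6080, A_nv = 1×(304 − 4.5×24)×20 = 3920 mm²; tension to near edge: (36 − 0.5×24)×20 = 480 mm². R_n = min(0.6×400×3920, 0.6×250×6080) + 1.0×400×480 = min(940.8, 912) + 192 = 1104 kN. φR_n = 0.75 × 1104 = 828.0 kN.
Governing: min(876.5, 1389.6, 607.5, 828.0) = 607.5 kN → gross-section yield.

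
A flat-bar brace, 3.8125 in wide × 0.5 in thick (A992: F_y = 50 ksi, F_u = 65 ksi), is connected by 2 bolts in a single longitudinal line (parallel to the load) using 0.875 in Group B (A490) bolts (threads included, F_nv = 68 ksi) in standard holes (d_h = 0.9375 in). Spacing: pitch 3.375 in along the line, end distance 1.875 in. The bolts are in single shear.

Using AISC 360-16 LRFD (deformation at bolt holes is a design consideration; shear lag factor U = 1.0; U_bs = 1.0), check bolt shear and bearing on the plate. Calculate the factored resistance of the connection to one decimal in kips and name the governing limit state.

Bolt shear: A_b = π(0.875)²/4 = 0.60132 in². φR_n = 0.75 × 68 × 0.60132 × 2 × 1 = 61.3 kips.
Bearing (0.5 in plate, F_u = 65 ksi): end bolts L_c = 1.875 − 0.9375/2 = 1.40625, R_n = min(1.2×1.40625×0.5×65, 2.4×0.875×0.5×65) = 54.844 kips/bolt; interior L_c = 3.375 − 0.9375 = 2.4375, R_n = 68.25 kips/bolt. φR_n = 0.75 × (1×54.844 + 1×68.25) = 92.3 kips.
Governing: min(61.3, 92.3) = 61.3 kips → bolt shear.

61.3 kips (bolt shear governs)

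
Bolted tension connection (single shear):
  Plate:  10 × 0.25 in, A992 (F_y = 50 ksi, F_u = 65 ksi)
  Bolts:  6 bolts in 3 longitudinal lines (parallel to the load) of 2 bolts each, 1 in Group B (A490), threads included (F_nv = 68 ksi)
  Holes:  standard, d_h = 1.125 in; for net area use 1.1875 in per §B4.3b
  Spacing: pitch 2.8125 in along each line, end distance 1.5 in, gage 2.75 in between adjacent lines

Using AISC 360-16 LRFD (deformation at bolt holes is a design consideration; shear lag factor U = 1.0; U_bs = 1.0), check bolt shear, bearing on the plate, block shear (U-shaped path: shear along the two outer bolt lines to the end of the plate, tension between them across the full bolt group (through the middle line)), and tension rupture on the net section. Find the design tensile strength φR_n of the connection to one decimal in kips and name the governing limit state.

75.1 kips (block shear governs)

Bolt shear: A_b = π(1)²/4 = 0.7854 in². φR_n = 0.75 × 68 × 0.7854 × 6 × 1 = 240.3 kips.
Bearing (0.25 in plate, F_u = 65 ksi): end bolts L_c = 1.5 − 1.125/2 = 0.9375, R_n = min(1.2×0.9375×0.25×65, 2.4×1×0.25×65) = 18.281 kips/bolt; interior L_c = 2.8125 − 1.125 = 1.6875, R_n = 32.906 kips/bolt. φR_n = 0.75 × (3×18.281 + 3×32.906) = 115.2 kips.
Block shear: shear path 2×[1.5+1×2.8125] = 2×4.3125 in, A_gv = 2.1563, A_nv = 2×(4.3125 − 1.5×1.1875)×0.25 = 1.2656 in²; tension across gage: (5.5 − 2×1.1875)×0.25 = 0.78125 in². R_n = min(0.6×65×1.2656, 0.6×50×2.1563) + 1.0×65×0.78125 = min(49.358, 64.689) + 50.781 = 100.14 kips. φR_n = 0.75 × 100.14 = 75.1 kips.
Tension rupture (net): A_n = (10 − 3×1.1875)×0.25 = 1.6094 in² (U = 1.0, A_e = A_n). φR_n = 0.75 × 65 × 1.6094 = 78.5 kips.
Governing: min(240.3, 115.2, 75.1, 78.5) = 75.1 kips → block shear.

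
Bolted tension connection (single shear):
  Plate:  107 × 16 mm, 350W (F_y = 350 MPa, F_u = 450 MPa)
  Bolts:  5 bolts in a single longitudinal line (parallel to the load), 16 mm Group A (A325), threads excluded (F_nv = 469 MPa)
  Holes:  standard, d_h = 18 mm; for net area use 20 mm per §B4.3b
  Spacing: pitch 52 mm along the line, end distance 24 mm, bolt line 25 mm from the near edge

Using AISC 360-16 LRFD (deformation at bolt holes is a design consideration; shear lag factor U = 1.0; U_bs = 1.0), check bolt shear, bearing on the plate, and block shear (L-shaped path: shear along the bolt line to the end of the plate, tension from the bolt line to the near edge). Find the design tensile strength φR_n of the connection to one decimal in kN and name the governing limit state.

353.6 kN (bolt shear governs)

Bolt shear: A_b = π(16)²/4 = 201.06 mm². φR_n = 0.75 × 469 × 201.06 × 5 × 1 = 353.6 kN.
Bearing (16 mm plate, F_u = 450 MPa): end bolts L_c = 24 − 18/2 = 15, R_n = min(1.2×15×16×450, 2.4×16×16×450) = 129.6 kN/bolt; interior L_c = 52 − 18 = 34, R_n = 276.48 kN/bolt. φR_n = 0.75 × (1×129.6 + 4×276.48) = 926.6 kN.
Block shear: shear path 1×[24+4×52] = 1×232 mm, A_gv = 3712, A_nv = 1×(232 − 4.5×20)×16 = 2272 mm²; tension to near edge: (25 − 0.5×20)×16 = 240 mm². R_n = min(0.6×450×2272, 0.6×350×3712) + 1.0×450×240 = min(613.44, 779.52) + 108 = 721.44 kN. φR_n = 0.75 × 721.44 = 541.1 kN.
Governing: min(353.6, 926.6, 541.1) = 353.6 kN → bolt shear.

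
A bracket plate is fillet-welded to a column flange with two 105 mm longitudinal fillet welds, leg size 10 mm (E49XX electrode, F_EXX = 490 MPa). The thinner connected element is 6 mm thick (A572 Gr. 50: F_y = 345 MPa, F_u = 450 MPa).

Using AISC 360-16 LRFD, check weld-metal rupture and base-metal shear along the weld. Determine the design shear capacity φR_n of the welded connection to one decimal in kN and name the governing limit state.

255.2 kN (base-metal shear governs)

Weld metal: throat = 0.707×10 = 7.07 mm, L = 2×105 = 210 mm. φR_n = 0.75 × 0.6 × 490 × 7.07 × 210 = 327.4 kN.
Base metal shear (6 mm plate): yield φR_n = 1.0×0.6×345×6×210 = 260.8 kN; rupture φR_n = 0.75×0.6×450×6×210 = 255.2 kN; take 255.2 kN (rupture).
Governing: min(327.4, 255.2) = 255.2 kN → base-metal shear.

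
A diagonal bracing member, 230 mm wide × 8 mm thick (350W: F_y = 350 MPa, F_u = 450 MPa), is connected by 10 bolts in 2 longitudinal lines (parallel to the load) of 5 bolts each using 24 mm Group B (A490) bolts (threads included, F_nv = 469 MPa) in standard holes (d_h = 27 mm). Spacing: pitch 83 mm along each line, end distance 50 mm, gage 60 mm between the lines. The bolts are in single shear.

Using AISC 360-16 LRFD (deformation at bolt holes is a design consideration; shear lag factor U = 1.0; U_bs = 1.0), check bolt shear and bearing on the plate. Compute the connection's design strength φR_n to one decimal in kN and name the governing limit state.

Bolt shear: A_b = π(24)²/4 = 452.39 mm². φR_n = 0.75 × 469 × 452.39 × 10 × 1 = 1591.3 kN.
Bearing (8 mm plate, F_u = 450 MPa): end bolts L_c = 50 − 27/2 = 36.5, R_n = min(1.2×36.5×8×450, 2.4×24×8×450) = 157.68 kN/bolt; interior L_c = 83 − 27 = 56, R_n = 207.36 kN/bolt. φR_n = 0.75 × (2×157.68 + 8×207.36) = 1480.7 kN.
Governing: min(1591.3, 1480.7) = 1480.7 kN → bearing.

1480.7 kN (bearing governs)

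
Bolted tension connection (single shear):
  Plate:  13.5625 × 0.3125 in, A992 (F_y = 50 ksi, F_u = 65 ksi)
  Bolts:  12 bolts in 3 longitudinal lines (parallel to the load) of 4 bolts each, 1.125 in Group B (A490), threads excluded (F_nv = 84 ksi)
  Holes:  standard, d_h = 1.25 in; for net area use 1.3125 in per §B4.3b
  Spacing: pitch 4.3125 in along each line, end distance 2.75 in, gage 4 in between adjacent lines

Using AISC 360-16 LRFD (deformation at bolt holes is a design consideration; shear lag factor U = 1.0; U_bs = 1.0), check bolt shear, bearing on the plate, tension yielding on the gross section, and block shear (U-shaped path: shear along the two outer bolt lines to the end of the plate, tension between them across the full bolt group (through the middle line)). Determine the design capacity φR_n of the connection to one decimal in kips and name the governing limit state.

Bolt shear: A_b = π(1.125)²/4 = 0.99402 in². φR_n = 0.75 × 84 × 0.99402 × 12 × 1 = 751.5 kips.
Bearing (0.3125 in plate, F_u = 65 ksi): end bolts L_c = 2.75 − 1.25/2 = 2.125, R_n = min(1.2×2.125×0.3125×65, 2.4×1.125×0.3125×65) = 51.797 kips/bolt; interior L_c = 4.3125 − 1.25 = 3.0625, R_n = 54.844 kips/bolt. φR_n = 0.75 × (3×51.797 + 9×54.844) = 486.7 kips.
Tension yield (gross): A_g = 13.5625×0.3125 = 4.2383 in². φR_n = 0.90 × 50 × 4.2383 = 190.7 kips.
Block shear: shear path 2×[2.75+3×4.3125] = 2×15.6875 in, A_gv = 9.8047, A_nv = 2×(15.6875 − 3.5×1.3125)×0.3125 = 6.9336 in²; tension across gage: (8 − 2×1.3125)×0.3125 = 1.6797 in². R_n = min(0.6×65×6.9336, 0.6×50×9.8047) + 1.0×65×1.6797 = min(270.41, 294.14) + 109.18 = 379.59 kips. φR_n = 0.75 × 379.59 = 284.7 kips.
Governing: min(751.5, 486.7, 190.7, 284.7) = 190.7 kips → gross-section yield.

190.7 kips (gross-section yield governs)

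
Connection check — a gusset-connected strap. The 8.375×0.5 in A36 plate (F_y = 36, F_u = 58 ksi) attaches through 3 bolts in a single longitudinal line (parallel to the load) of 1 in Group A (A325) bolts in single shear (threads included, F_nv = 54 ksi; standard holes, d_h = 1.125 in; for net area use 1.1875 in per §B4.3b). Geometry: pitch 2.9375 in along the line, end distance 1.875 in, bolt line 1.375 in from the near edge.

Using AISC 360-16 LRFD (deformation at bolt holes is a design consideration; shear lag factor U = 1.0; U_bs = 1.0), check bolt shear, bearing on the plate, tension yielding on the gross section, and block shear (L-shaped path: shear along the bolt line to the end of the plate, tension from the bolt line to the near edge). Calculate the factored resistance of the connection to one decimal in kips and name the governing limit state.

79.4 kips (block shear governs)

Bolt shear: A_b = π(1)²/4 = 0.7854 in². φR_n = 0.75 × 54 × 0.7854 × 3 × 1 = 95.4 kips.
Bearing (0.5 in plate, F_u = 58 ksi): end bolts L_c = 1.875 − 1.125/2 = 1.3125, R_n = min(1.2×1.3125×0.5×58, 2.4×1×0.5×58) = 45.675 kips/bolt; interior L_c = 2.9375 − 1.125 = 1.8125, R_n = 63.075 kips/bolt. φR_n = 0.75 × (1×45.675 + 2×63.075) = 128.9 kips.
Tension yield (gross): A_g = 8.375×0.5 = 4.1875 in². φR_n = 0.90 × 36 × 4.1875 = 135.7 kips.
Block shear: shear path 1×[1.875+2×2.9375] = 1×7.75 in, A_gv = 3.875, A_nv = 1×(7.75 − 2.5×1.1875)×0.5 = 2.3906 in²; tension to near edge: (1.375 − 0.5×1.1875)×0.5 = 0.39063 in². R_n = min(0.6×58×2.3906, 0.6×36×3.875) + 1.0×58×0.39063 = min(83.193, 83.7) + 22.657 = 105.85 kips. φR_n = 0.75 × 105.85 = 79.4 kips.
Governing: min(95.4, 128.9, 135.7, 79.4) = 79.4 kips → block shear.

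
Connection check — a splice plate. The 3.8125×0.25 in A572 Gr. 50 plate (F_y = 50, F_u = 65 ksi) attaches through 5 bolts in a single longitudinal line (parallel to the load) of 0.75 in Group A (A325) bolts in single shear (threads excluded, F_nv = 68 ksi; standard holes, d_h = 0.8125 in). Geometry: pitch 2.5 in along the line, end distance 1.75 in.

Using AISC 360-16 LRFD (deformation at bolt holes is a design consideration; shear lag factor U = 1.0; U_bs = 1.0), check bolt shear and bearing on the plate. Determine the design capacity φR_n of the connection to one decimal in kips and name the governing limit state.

107.4 kips (bearing governs)

Bolt shear: A_b = π(0.75)²/4 = 0.44179 in². φR_n = 0.75 × 68 × 0.44179 × 5 × 1 = 112.7 kips.
Bearing (0.25 in plate, F_u = 65 ksi): end bolts L_c = 1.75 − 0.8125/2 = 1.34375, R_n = min(1.2×1.34375×0.25×65, 2.4×0.75×0.25×65) = 26.203 kips/bolt; interior L_c = 2.5 − 0.8125 = 1.6875, R_n = 29.25 kips/bolt. φR_n = 0.75 × (1×26.203 + 4×29.25) = 107.4 kips.
Governing: min(112.7, 107.4) = 107.4 kips → bearing.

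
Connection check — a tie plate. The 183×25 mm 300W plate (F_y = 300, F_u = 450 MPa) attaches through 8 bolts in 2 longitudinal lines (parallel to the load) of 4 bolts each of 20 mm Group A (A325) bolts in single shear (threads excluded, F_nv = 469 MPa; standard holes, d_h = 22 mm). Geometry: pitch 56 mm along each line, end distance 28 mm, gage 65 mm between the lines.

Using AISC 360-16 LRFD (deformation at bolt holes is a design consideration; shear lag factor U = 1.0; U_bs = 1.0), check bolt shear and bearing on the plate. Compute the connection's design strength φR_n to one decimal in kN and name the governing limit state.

884.0 kN (bolt shear governs)

Bolt shear: A_b = π(20)²/4 = 314.16 mm². φR_n = 0.75 × 469 × 314.16 × 8 × 1 = 884.0 kN.
Bearing (25 mm plate, F_u = 450 MPa): end bolts L_c = 28 − 22/2 = 17, R_n = min(1.2×17×25×450, 2.4×20×25×450) = 229.5 kN/bolt; interior L_c = 56 − 22 = 34, R_n = 459 kN/bolt. φR_n = 0.75 × (2×229.5 + 6×459) = 2409.8 kN.
Governing: min(884.0, 2409.8) = 884.0 kN → bolt shear.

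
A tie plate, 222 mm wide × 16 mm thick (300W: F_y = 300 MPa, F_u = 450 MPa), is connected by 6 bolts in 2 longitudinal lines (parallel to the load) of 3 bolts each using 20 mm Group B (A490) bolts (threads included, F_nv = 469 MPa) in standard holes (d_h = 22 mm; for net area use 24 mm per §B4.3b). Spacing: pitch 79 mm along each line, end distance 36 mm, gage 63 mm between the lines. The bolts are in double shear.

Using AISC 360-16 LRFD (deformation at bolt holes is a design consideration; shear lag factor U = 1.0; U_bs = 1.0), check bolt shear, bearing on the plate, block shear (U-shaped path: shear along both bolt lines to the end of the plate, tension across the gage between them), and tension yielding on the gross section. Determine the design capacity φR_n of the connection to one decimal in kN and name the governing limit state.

Bolt shear: A_b = π(20)²/4 = 314.16 mm². φR_n = 0.75 × 469 × 314.16 × 6 × 2 = 1326.1 kN.
Bearing (16 mm plate, F_u = 450 MPa): end bolts L_c = 36 − 22/2 = 25, R_n = min(1.2×25×16×450, 2.4×20×16×450) = 216 kN/bolt; interior L_c = 79 − 22 = 57, R_n = 345.6 kN/bolt. φR_n = 0.75 × (2×216 + 4×345.6) = 1360.8 kN.
Block shear: shear path 2×[36+2×79] = 2×194 mm, A_gv = 6208, A_nv = 2×(194 − 2.5×24)×16 = 4288 mm²; tension across gage: (63 − 1×24)×16 = 624 mm². R_n = min(0.6×450×4288, 0.6×300×6208) + 1.0×450×624 = min(1157.8, 1117.4) + 280.8 = 1398.2 kN. φR_n = 0.75 × 1398.2 = 1048.7 kN.
Tension yield (gross): A_g = 222×16 = 3552 mm². φR_n = 0.90 × 300 × 3552 = 959.0 kN.
Governing: min(1326.1, 1360.8, 1048.7, 959.0) = 959.0 kN → gross-section yield.

959.0 kN (gross-section yield governs)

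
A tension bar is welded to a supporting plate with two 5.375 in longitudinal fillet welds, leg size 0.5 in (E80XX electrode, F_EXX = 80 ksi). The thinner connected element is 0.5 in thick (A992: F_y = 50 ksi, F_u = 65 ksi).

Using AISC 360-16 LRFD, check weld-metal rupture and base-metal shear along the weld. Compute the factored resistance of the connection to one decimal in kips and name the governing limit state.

136.8 kips (weld metal governs)

Weld metal: throat = 0.707×0.5 = 0.3535 in, L = 2×5.375 = 10.75 in. φR_n = 0.75 × 0.6 × 80 × 0.3535 × 10.75 = 136.8 kips.
Base metal shear (0.5 in plate): yield φR_n = 1.0×0.6×50×0.5×10.75 = 161.3 kips; rupture φR_n = 0.75×0.6×65×0.5×10.75 = 157.2 kips; take 157.2 kips (rupture).
Governing: min(136.8, 157.2) = 136.8 kips → weld metal.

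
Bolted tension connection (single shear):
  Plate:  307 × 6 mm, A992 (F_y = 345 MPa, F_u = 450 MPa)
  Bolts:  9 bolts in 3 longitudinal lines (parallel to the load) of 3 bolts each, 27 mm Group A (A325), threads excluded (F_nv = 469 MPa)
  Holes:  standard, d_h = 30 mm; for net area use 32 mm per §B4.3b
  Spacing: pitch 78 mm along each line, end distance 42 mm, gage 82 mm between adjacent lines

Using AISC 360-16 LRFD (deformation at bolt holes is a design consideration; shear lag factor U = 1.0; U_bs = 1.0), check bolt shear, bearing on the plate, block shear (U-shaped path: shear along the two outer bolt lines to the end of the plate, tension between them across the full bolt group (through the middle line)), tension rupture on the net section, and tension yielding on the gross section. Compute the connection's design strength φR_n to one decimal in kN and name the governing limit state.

427.3 kN (net-section rupture governs)

Bolt shear: A_b = π(27)²/4 = 572.56 mm². φR_n = 0.75 × 469 × 572.56 × 9 × 1 = 1812.6 kN.
Bearing (6 mm plate, F_u = 450 MPa): end bolts L_c = 42 − 30/2 = 27, R_n = min(1.2×27×6×450, 2.4×27×6×450) = 87.48 kN/bolt; interior L_c = 78 − 30 = 48, R_n = 155.52 kN/bolt. φR_n = 0.75 × (3×87.48 + 6×155.52) = 896.7 kN.
Block shear: shear path 2×[42+2×78] = 2×198 mm, A_gv = 2376, A_nv = 2×(198 − 2.5×32)×6 = 1416 mm²; tension across gage: (164 − 2×32)×6 = 600 mm². R_n = min(0.6×450×1416, 0.6×345×2376) + 1.0×450×600 = min(382.32, 491.83) + 270 = 652.32 kN. φR_n = 0.75 × 652.32 = 489.2 kN.
Tension rupture (net): A_n = (307 − 3×32)×6 = 1266 mm² (U = 1.0, A_e = A_n). φR_n = 0.75 × 450 × 1266 = 427.3 kN.
Tension yield (gross): A_g = 307×6 = 1842 mm². φR_n = 0.90 × 345 × 1842 = 571.9 kN.
Governing: min(1812.6, 896.7, 489.2, 427.3, 571.9) = 427.3 kN → net-section rupture.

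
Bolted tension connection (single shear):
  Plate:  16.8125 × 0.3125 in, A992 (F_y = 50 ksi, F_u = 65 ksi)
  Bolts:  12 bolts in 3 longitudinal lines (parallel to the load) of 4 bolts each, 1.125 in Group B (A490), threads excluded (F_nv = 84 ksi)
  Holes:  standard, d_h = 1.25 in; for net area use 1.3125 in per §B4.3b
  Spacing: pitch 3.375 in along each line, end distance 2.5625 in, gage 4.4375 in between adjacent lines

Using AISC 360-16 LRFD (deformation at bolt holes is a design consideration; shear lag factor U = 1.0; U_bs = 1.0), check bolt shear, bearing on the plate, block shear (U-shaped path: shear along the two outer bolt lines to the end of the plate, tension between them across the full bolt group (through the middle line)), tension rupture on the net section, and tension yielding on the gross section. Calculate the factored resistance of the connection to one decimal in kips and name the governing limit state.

Bolt shear: A_b = π(1.125)²/4 = 0.99402 in². φR_n = 0.75 × 84 × 0.99402 × 12 × 1 = 751.5 kips.
Bearing (0.3125 in plate, F_u = 65 ksi): end bolts L_c = 2.5625 − 1.25/2 = 1.9375, R_n = min(1.2×1.9375×0.3125×65, 2.4×1.125×0.3125×65) = 47.227 kips/bolt; interior L_c = 3.375 − 1.25 = 2.125, R_n = 51.797 kips/bolt. φR_n = 0.75 × (3×47.227 + 9×51.797) = 455.9 kips.
Block shear: shear path 2×[2.5625+3×3.375] = 2×12.6875 in, A_gv = 7.9297, A_nv = 2×(12.6875 − 3.5×1.3125)×0.3125 = 5.0586 in²; tension across gage: (8.875 − 2×1.3125)×0.3125 = 1.9531 in². R_n = min(0.6×65×5.0586, 0.6×50×7.9297) + 1.0×65×1.9531 = min(197.29, 237.89) + 126.95 = 324.24 kips. φR_n = 0.75 × 324.24 = 243.2 kips.
Tension rupture (net): A_n = (16.8125 − 3×1.3125)×0.3125 = 4.0234 in² (U = 1.0, A_e = A_n). φR_n = 0.75 × 65 × 4.0234 = 196.1 kips.
Tension yield (gross): A_g = 16.8125×0.3125 = 5.2539 in². φR_n = 0.90 × 50 × 5.2539 = 236.4 kips.
Governing: min(751.5, 455.9, 243.2, 196.1, 236.4) = 196.1 kips → net-section rupture.

196.1 kips (net-section rupture governs)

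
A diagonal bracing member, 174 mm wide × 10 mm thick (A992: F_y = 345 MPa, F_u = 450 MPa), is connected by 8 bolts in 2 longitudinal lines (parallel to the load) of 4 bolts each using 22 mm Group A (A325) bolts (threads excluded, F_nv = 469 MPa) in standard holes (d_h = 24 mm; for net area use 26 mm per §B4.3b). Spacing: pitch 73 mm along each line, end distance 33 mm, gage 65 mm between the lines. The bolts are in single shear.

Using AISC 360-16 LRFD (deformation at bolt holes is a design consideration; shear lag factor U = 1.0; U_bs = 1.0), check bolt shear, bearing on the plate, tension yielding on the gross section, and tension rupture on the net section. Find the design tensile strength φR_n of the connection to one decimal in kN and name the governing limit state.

Bolt shear: A_b = π(22)²/4 = 380.13 mm². φR_n = 0.75 × 469 × 380.13 × 8 × 1 = 1069.7 kN.
Bearing (10 mm plate, F_u = 450 MPa): end bolts L_c = 33 − 24/2 = 21, R_n = min(1.2×21×10×450, 2.4×22×10×450) = 113.4 kN/bolt; interior L_c = 73 − 24 = 49, R_n = 237.6 kN/bolt. φR_n = 0.75 × (2×113.4 + 6×237.6) = 1239.3 kN.
Tension yield (gross): A_g = 174×10 = 1740 mm². φR_n = 0.90 × 345 × 1740 = 540.3 kN.
Tension rupture (net): A_n = (174 − 2×26)×10 = 1220 mm² (U = 1.0, A_e = A_n). φR_n = 0.75 × 450 × 1220 = 411.8 kN.
Governing: min(1069.7, 1239.3, 540.3, 411.8) = 411.8 kN → net-section rupture.

411.8 kN (net-section rupture governs)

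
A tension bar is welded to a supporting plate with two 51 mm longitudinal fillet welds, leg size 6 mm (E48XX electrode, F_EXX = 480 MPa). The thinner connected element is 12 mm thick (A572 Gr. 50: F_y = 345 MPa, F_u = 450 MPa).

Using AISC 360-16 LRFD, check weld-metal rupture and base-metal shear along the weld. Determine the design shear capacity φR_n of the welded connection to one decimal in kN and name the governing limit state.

93.5 kN (weld metal governs)

Weld metal: throat = 0.707×6 = 4.242 mm, L = 2×51 = 102 mm. φR_n = 0.75 × 0.6 × 480 × 4.242 × 102 = 93.5 kN.
Base metal shear (12 mm plate): yield φR_n = 1.0×0.6×345×12×102 = 253.4 kN; rupture φR_n = 0.75×0.6×450×12×102 = 247.9 kN; take 247.9 kN (rupture).
Governing: min(93.5, 247.9) = 93.5 kN → weld metal.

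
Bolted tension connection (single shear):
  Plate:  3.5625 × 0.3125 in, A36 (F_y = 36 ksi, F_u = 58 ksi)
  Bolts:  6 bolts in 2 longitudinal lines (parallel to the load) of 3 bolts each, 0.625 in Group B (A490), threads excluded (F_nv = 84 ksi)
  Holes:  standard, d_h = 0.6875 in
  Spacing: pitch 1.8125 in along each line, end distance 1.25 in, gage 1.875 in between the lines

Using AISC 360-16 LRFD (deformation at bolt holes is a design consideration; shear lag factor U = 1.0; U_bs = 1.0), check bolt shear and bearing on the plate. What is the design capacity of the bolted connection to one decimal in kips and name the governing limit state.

103.0 kips (bearing governs)

Bolt shear: A_b = π(0.625)²/4 = 0.3068 in². φR_n = 0.75 × 84 × 0.3068 × 6 × 1 = 116.0 kips.
Bearing (0.3125 in plate, F_u = 58 ksi): end bolts L_c = 1.25 − 0.6875/2 = 0.90625, R_n = min(1.2×0.90625×0.3125×58, 2.4×0.625×0.3125×58) = 19.711 kips/bolt; interior L_c = 1.8125 − 0.6875 = 1.125, R_n = 24.469 kips/bolt. φR_n = 0.75 × (2×19.711 + 4×24.469) = 103.0 kips.
Governing: min(116.0, 103.0) = 103.0 kips → bearing.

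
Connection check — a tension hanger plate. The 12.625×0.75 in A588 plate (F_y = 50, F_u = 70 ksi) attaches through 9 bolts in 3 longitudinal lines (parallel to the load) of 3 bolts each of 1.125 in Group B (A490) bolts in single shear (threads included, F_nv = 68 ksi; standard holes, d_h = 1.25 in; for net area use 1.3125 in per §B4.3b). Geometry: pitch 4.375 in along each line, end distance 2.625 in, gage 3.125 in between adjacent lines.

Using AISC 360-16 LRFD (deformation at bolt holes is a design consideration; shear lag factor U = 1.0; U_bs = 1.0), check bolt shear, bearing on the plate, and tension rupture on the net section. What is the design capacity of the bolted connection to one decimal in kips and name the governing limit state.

342.1 kips (net-section rupture governs)

Bolt shear: A_b = π(1.125)²/4 = 0.99402 in². φR_n = 0.75 × 68 × 0.99402 × 9 × 1 = 456.3 kips.
Bearing (0.75 in plate, F_u = 70 ksi): end bolts L_c = 2.625 − 1.25/2 = 2, R_n = min(1.2×2×0.75×70, 2.4×1.125×0.75×70) = 126 kips/bolt; interior L_c = 4.375 − 1.25 = 3.125, R_n = 141.75 kips/bolt. φR_n = 0.75 × (3×126 + 6×141.75) = 921.4 kips.
Tension rupture (net): A_n = (12.625 − 3×1.3125)×0.75 = 6.5156 in² (U = 1.0, A_e = A_n). φR_n = 0.75 × 70 × 6.5156 = 342.1 kips.
Governing: min(456.3, 921.4, 342.1) = 342.1 kips → net-section rupture.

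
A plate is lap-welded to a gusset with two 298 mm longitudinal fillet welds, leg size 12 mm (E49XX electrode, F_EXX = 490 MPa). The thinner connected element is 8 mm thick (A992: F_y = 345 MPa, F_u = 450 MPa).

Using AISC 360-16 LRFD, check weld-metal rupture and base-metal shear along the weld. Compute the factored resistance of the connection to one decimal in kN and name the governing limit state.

Weld metal: throat = 0.707×12 = 8.484 mm, L = 2×298 = 596 mm. φR_n = 0.75 × 0.6 × 490 × 8.484 × 596 = 1115.0 kN.
Base metal shear (8 mm plate): yield φR_n = 1.0×0.6×345×8×596 = 987.0 kN; rupture φR_n = 0.75×0.6×450×8×596 = 965.5 kN; take 965.5 kN (rupture).
Governing: min(1115.0, 965.5) = 965.5 kN → base-metal shear.

965.5 kN (base-metal shear governs)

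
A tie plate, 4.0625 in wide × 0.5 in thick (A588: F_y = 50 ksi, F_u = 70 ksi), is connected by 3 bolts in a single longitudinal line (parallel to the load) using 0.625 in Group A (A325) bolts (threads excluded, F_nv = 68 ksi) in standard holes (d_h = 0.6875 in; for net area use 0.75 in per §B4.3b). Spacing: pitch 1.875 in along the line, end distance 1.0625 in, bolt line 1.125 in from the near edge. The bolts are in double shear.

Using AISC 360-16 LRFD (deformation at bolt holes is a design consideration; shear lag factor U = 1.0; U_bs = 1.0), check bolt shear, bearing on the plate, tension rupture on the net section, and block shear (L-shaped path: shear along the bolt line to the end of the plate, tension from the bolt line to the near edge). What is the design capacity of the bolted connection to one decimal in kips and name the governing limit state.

Bolt shear: A_b = π(0.625)²/4 = 0.3068 in². φR_n = 0.75 × 68 × 0.3068 × 3 × 2 = 93.9 kips.
Bearing (0.5 in plate, F_u = 70 ksi): end bolts L_c = 1.0625 − 0.6875/2 = 0.71875, R_n = min(1.2×0.71875×0.5×70, 2.4×0.625×0.5×70) = 30.188 kips/bolt; interior L_c = 1.875 − 0.6875 = 1.1875, R_n = 49.875 kips/bolt. φR_n = 0.75 × (1×30.188 + 2×49.875) = 97.5 kips.
Tension rupture (net): A_n = (4.0625 − 1×0.75)×0.5 = 1.6563 in² (U = 1.0, A_e = A_n). φR_n = 0.75 × 70 × 1.6563 = 87.0 kips.
Block shear: shear path 1×[1.0625+2×1.875] = 1×4.8125 in, A_gv = 2.4063, A_nv = 1×(4.8125 − 2.5×0.75)×0.5 = 1.4688 in²; tension to near edge: (1.125 − 0.5×0.75)×0.5 = 0.375 in². R_n = min(0.6×70×1.4688, 0.6×50×2.4063) + 1.0×70×0.375 = min(61.69, 72.189) + 26.25 = 87.94 kips. φR_n = 0.75 × 87.94 = 66.0 kips.
Governing: min(93.9, 97.5, 87.0, 66.0) = 66.0 kips → block shear.

66.0 kips (block shear governs)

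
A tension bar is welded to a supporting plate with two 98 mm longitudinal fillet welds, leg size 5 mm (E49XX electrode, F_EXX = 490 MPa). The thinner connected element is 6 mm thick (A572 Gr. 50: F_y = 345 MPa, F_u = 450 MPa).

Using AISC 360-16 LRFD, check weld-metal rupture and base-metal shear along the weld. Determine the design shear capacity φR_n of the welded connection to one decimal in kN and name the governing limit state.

Weld metal: throat = 0.707×5 = 3.535 mm, L = 2×98 = 196 mm. φR_n = 0.75 × 0.6 × 490 × 3.535 × 196 = 152.8 kN.
Base metal shear (6 mm plate): yield φR_n = 1.0×0.6×345×6×196 = 243.4 kN; rupture φR_n = 0.75×0.6×450×6×196 = 238.1 kN; take 238.1 kN (rupture).
Governing: min(152.8, 238.1) = 152.8 kN → weld metal.

152.8 kN (weld metal governs)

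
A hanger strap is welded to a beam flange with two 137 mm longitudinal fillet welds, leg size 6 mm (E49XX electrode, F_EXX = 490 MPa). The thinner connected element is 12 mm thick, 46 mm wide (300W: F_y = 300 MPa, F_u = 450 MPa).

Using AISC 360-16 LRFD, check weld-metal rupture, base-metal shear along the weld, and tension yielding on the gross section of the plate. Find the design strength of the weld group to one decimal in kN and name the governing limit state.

149.0 kN (gross-section yield governs)

Weld metal: throat = 0.707×6 = 4.242 mm, L = 2×137 = 274 mm. φR_n = 0.75 × 0.6 × 490 × 4.242 × 274 = 256.3 kN.
Base metal shear (12 mm plate): yield φR_n = 1.0×0.6×300×12×274 = 591.8 kN; rupture φR_n = 0.75×0.6×450×12×274 = 665.8 kN; take 591.8 kN (yield).
Tension yield (gross): A_g = 46×12 = 552 mm². φR_n = 0.90 × 300 × 552 = 149.0 kN.
Governing: min(256.3, 591.8, 149.0) = 149.0 kN → gross-section yield.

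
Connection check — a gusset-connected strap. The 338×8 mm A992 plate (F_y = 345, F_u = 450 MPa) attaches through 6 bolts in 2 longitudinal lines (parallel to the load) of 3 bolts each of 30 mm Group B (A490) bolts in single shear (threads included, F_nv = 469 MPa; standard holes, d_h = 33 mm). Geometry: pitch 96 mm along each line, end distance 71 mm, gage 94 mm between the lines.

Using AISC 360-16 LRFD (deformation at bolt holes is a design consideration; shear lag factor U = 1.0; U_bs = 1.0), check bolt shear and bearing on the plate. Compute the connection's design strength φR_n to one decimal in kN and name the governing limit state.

1130.8 kN (bearing governs)

Bolt shear: A_b = π(30)²/4 = 706.86 mm². φR_n = 0.75 × 469 × 706.86 × 6 × 1 = 1491.8 kN.
Bearing (8 mm plate, F_u = 450 MPa): end bolts L_c = 71 − 33/2 = 54.5, R_n = min(1.2×54.5×8×450, 2.4×30×8×450) = 235.44 kN/bolt; interior L_c = 96 − 33 = 63, R_n = 259.2 kN/bolt. φR_n = 0.75 × (2×235.44 + 4×259.2) = 1130.8 kN.
Governing: min(1491.8, 1130.8) = 1130.8 kN → bearing.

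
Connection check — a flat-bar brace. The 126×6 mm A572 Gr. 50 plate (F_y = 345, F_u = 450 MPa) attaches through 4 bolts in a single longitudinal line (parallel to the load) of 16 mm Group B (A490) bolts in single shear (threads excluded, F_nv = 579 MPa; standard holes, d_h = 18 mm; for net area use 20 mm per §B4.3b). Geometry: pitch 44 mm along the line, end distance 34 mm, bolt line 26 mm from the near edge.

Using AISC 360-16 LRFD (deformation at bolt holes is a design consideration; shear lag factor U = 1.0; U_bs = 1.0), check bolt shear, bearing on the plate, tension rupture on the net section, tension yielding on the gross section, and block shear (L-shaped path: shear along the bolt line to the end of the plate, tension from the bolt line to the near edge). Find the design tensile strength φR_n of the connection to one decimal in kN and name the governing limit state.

149.0 kN (block shear governs)

Bolt shear: A_b = π(16)²/4 = 201.06 mm². φR_n = 0.75 × 579 × 201.06 × 4 × 1 = 349.2 kN.
Bearing (6 mm plate, F_u = 450 MPa): end bolts L_c = 34 − 18/2 = 25, R_n = min(1.2×25×6×450, 2.4×16×6×450) = 81 kN/bolt; interior L_c = 44 − 18 = 26, R_n = 84.24 kN/bolt. φR_n = 0.75 × (1×81 + 3×84.24) = 250.3 kN.
Tension rupture (net): A_n = (126 − 1×20)×6 = 636 mm² (U = 1.0, A_e = A_n). φR_n = 0.75 × 450 × 636 = 214.7 kN.
Tension yield (gross): A_g = 126×6 = 756 mm². φR_n = 0.90 × 345 × 756 = 234.7 kN.
Block shear: shear path 1×[34+3×44] = 1×166 mm, A_gv = 996, A_nv = 1×(166 − 3.5×20)×6 = 576 mm²; tension to near edge: (26 − 0.5×20)×6 = 96 mm². R_n = min(0.6×450×576, 0.6×345×996) + 1.0×450×96 = min(155.52, 206.17) + 43.2 = 198.72 kN. φR_n = 0.75 × 198.72 = 149.0 kN.
Governing: min(349.2, 250.3, 214.7, 234.7, 149.0) = 149.0 kN → block shear.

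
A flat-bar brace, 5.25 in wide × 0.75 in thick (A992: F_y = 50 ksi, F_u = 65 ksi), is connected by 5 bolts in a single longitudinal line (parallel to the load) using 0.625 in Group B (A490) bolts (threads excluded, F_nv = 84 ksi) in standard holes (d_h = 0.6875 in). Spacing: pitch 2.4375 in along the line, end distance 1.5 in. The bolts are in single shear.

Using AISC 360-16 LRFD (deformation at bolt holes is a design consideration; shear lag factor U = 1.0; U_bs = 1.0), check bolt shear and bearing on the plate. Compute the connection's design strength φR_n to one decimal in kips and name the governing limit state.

Bolt shear: A_b = π(0.625)²/4 = 0.3068 in². φR_n = 0.75 × 84 × 0.3068 × 5 × 1 = 96.6 kips.
Bearing (0.75 in plate, F_u = 65 ksi): end bolts L_c = 1.5 − 0.6875/2 = 1.15625, R_n = min(1.2×1.15625×0.75×65, 2.4×0.625×0.75×65) = 67.641 kips/bolt; interior L_c = 2.4375 − 0.6875 = 1.75, R_n = 73.125 kips/bolt. φR_n = 0.75 × (1×67.641 + 4×73.125) = 270.1 kips.
Governing: min(96.6, 270.1) = 96.6 kips → bolt shear.

96.6 kips (bolt shear governs)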